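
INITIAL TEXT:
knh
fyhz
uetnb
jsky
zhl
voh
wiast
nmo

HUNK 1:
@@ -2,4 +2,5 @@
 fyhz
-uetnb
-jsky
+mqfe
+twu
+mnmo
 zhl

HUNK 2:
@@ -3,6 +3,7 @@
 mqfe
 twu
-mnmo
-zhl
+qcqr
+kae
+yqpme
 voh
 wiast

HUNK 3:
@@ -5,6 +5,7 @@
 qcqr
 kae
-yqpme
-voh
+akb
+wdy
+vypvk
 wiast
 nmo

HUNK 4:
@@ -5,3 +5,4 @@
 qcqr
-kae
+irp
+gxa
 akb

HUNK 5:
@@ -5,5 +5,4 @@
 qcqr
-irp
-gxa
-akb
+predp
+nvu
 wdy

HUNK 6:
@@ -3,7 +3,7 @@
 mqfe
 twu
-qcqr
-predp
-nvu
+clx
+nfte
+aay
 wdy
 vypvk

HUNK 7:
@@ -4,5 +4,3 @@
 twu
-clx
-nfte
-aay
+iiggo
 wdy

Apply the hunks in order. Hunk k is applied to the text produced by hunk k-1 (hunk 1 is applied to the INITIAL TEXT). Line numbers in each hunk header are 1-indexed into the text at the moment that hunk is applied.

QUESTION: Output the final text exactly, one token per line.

Answer: knh
fyhz
mqfe
twu
iiggo
wdy
vypvk
wiast
nmo

Derivation:
Hunk 1: at line 2 remove [uetnb,jsky] add [mqfe,twu,mnmo] -> 9 lines: knh fyhz mqfe twu mnmo zhl voh wiast nmo
Hunk 2: at line 3 remove [mnmo,zhl] add [qcqr,kae,yqpme] -> 10 lines: knh fyhz mqfe twu qcqr kae yqpme voh wiast nmo
Hunk 3: at line 5 remove [yqpme,voh] add [akb,wdy,vypvk] -> 11 lines: knh fyhz mqfe twu qcqr kae akb wdy vypvk wiast nmo
Hunk 4: at line 5 remove [kae] add [irp,gxa] -> 12 lines: knh fyhz mqfe twu qcqr irp gxa akb wdy vypvk wiast nmo
Hunk 5: at line 5 remove [irp,gxa,akb] add [predp,nvu] -> 11 lines: knh fyhz mqfe twu qcqr predp nvu wdy vypvk wiast nmo
Hunk 6: at line 3 remove [qcqr,predp,nvu] add [clx,nfte,aay] -> 11 lines: knh fyhz mqfe twu clx nfte aay wdy vypvk wiast nmo
Hunk 7: at line 4 remove [clx,nfte,aay] add [iiggo] -> 9 lines: knh fyhz mqfe twu iiggo wdy vypvk wiast nmo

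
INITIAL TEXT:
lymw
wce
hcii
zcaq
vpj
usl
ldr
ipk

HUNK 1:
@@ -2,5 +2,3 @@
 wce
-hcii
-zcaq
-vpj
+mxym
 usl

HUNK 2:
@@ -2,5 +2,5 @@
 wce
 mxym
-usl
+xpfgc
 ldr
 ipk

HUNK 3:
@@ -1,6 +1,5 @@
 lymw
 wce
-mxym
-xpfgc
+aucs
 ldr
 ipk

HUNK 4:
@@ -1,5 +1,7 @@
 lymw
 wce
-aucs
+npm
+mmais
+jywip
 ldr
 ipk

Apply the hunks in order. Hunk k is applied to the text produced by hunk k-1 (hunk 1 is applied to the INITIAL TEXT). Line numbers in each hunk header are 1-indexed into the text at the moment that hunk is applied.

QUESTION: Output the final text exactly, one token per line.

Hunk 1: at line 2 remove [hcii,zcaq,vpj] add [mxym] -> 6 lines: lymw wce mxym usl ldr ipk
Hunk 2: at line 2 remove [usl] add [xpfgc] -> 6 lines: lymw wce mxym xpfgc ldr ipk
Hunk 3: at line 1 remove [mxym,xpfgc] add [aucs] -> 5 lines: lymw wce aucs ldr ipk
Hunk 4: at line 1 remove [aucs] add [npm,mmais,jywip] -> 7 lines: lymw wce npm mmais jywip ldr ipk

Answer: lymw
wce
npm
mmais
jywip
ldr
ipk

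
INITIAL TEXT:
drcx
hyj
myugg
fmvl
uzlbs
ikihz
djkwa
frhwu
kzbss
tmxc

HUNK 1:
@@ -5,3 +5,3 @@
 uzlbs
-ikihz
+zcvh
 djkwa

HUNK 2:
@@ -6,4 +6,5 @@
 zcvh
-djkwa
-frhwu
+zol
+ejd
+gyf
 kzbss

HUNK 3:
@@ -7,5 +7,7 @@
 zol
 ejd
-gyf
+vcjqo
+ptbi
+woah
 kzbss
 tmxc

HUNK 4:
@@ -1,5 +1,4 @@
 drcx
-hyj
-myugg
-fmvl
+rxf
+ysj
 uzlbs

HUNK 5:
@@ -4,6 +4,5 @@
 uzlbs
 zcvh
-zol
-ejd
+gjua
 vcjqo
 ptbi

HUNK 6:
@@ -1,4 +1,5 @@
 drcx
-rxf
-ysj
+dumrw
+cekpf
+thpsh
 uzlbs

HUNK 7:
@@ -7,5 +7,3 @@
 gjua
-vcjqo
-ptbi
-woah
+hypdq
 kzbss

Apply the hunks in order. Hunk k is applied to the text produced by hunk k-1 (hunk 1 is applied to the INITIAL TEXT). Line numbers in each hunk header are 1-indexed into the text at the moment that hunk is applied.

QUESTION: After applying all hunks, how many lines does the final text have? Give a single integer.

Hunk 1: at line 5 remove [ikihz] add [zcvh] -> 10 lines: drcx hyj myugg fmvl uzlbs zcvh djkwa frhwu kzbss tmxc
Hunk 2: at line 6 remove [djkwa,frhwu] add [zol,ejd,gyf] -> 11 lines: drcx hyj myugg fmvl uzlbs zcvh zol ejd gyf kzbss tmxc
Hunk 3: at line 7 remove [gyf] add [vcjqo,ptbi,woah] -> 13 lines: drcx hyj myugg fmvl uzlbs zcvh zol ejd vcjqo ptbi woah kzbss tmxc
Hunk 4: at line 1 remove [hyj,myugg,fmvl] add [rxf,ysj] -> 12 lines: drcx rxf ysj uzlbs zcvh zol ejd vcjqo ptbi woah kzbss tmxc
Hunk 5: at line 4 remove [zol,ejd] add [gjua] -> 11 lines: drcx rxf ysj uzlbs zcvh gjua vcjqo ptbi woah kzbss tmxc
Hunk 6: at line 1 remove [rxf,ysj] add [dumrw,cekpf,thpsh] -> 12 lines: drcx dumrw cekpf thpsh uzlbs zcvh gjua vcjqo ptbi woah kzbss tmxc
Hunk 7: at line 7 remove [vcjqo,ptbi,woah] add [hypdq] -> 10 lines: drcx dumrw cekpf thpsh uzlbs zcvh gjua hypdq kzbss tmxc
Final line count: 10

Answer: 10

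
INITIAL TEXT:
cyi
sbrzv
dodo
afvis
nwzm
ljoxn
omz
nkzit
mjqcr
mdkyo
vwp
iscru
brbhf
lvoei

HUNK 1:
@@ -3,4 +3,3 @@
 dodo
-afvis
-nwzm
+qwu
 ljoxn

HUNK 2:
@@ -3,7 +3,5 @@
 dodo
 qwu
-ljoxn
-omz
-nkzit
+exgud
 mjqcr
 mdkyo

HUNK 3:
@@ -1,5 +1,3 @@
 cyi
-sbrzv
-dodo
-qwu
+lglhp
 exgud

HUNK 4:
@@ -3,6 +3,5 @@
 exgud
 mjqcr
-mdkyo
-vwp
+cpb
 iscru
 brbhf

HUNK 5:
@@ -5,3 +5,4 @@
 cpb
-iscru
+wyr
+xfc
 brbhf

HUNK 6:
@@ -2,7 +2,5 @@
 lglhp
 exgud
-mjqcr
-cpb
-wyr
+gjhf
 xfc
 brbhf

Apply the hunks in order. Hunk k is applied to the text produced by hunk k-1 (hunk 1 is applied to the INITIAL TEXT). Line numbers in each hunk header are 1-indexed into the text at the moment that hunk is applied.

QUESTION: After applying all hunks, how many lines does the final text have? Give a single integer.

Hunk 1: at line 3 remove [afvis,nwzm] add [qwu] -> 13 lines: cyi sbrzv dodo qwu ljoxn omz nkzit mjqcr mdkyo vwp iscru brbhf lvoei
Hunk 2: at line 3 remove [ljoxn,omz,nkzit] add [exgud] -> 11 lines: cyi sbrzv dodo qwu exgud mjqcr mdkyo vwp iscru brbhf lvoei
Hunk 3: at line 1 remove [sbrzv,dodo,qwu] add [lglhp] -> 9 lines: cyi lglhp exgud mjqcr mdkyo vwp iscru brbhf lvoei
Hunk 4: at line 3 remove [mdkyo,vwp] add [cpb] -> 8 lines: cyi lglhp exgud mjqcr cpb iscru brbhf lvoei
Hunk 5: at line 5 remove [iscru] add [wyr,xfc] -> 9 lines: cyi lglhp exgud mjqcr cpb wyr xfc brbhf lvoei
Hunk 6: at line 2 remove [mjqcr,cpb,wyr] add [gjhf] -> 7 lines: cyi lglhp exgud gjhf xfc brbhf lvoei
Final line count: 7

Answer: 7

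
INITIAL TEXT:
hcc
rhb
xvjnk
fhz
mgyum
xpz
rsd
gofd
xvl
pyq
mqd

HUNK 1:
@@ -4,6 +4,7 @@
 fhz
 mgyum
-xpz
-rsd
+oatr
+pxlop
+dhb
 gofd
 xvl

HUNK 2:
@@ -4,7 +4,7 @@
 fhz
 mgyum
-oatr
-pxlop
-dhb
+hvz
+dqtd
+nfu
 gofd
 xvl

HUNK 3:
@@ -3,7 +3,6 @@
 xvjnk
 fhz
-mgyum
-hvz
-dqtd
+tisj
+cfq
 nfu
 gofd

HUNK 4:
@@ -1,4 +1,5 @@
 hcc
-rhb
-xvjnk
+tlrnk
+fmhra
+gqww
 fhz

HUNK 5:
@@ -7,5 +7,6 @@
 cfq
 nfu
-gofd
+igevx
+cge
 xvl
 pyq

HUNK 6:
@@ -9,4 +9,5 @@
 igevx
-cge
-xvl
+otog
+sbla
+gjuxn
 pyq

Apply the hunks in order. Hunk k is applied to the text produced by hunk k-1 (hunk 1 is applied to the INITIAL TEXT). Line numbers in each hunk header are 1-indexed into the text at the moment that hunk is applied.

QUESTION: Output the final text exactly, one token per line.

Answer: hcc
tlrnk
fmhra
gqww
fhz
tisj
cfq
nfu
igevx
otog
sbla
gjuxn
pyq
mqd

Derivation:
Hunk 1: at line 4 remove [xpz,rsd] add [oatr,pxlop,dhb] -> 12 lines: hcc rhb xvjnk fhz mgyum oatr pxlop dhb gofd xvl pyq mqd
Hunk 2: at line 4 remove [oatr,pxlop,dhb] add [hvz,dqtd,nfu] -> 12 lines: hcc rhb xvjnk fhz mgyum hvz dqtd nfu gofd xvl pyq mqd
Hunk 3: at line 3 remove [mgyum,hvz,dqtd] add [tisj,cfq] -> 11 lines: hcc rhb xvjnk fhz tisj cfq nfu gofd xvl pyq mqd
Hunk 4: at line 1 remove [rhb,xvjnk] add [tlrnk,fmhra,gqww] -> 12 lines: hcc tlrnk fmhra gqww fhz tisj cfq nfu gofd xvl pyq mqd
Hunk 5: at line 7 remove [gofd] add [igevx,cge] -> 13 lines: hcc tlrnk fmhra gqww fhz tisj cfq nfu igevx cge xvl pyq mqd
Hunk 6: at line 9 remove [cge,xvl] add [otog,sbla,gjuxn] -> 14 lines: hcc tlrnk fmhra gqww fhz tisj cfq nfu igevx otog sbla gjuxn pyq mqd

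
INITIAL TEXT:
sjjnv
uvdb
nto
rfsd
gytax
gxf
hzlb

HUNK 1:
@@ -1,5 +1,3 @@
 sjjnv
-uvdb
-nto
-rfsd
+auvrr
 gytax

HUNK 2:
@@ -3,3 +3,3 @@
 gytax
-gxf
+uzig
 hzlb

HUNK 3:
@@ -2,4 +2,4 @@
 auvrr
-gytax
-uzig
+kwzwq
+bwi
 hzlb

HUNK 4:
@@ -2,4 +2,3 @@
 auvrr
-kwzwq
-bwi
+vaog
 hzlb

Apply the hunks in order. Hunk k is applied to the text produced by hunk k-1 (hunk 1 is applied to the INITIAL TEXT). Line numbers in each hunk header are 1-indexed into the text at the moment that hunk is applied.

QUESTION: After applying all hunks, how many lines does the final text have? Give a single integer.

Hunk 1: at line 1 remove [uvdb,nto,rfsd] add [auvrr] -> 5 lines: sjjnv auvrr gytax gxf hzlb
Hunk 2: at line 3 remove [gxf] add [uzig] -> 5 lines: sjjnv auvrr gytax uzig hzlb
Hunk 3: at line 2 remove [gytax,uzig] add [kwzwq,bwi] -> 5 lines: sjjnv auvrr kwzwq bwi hzlb
Hunk 4: at line 2 remove [kwzwq,bwi] add [vaog] -> 4 lines: sjjnv auvrr vaog hzlb
Final line count: 4

Answer: 4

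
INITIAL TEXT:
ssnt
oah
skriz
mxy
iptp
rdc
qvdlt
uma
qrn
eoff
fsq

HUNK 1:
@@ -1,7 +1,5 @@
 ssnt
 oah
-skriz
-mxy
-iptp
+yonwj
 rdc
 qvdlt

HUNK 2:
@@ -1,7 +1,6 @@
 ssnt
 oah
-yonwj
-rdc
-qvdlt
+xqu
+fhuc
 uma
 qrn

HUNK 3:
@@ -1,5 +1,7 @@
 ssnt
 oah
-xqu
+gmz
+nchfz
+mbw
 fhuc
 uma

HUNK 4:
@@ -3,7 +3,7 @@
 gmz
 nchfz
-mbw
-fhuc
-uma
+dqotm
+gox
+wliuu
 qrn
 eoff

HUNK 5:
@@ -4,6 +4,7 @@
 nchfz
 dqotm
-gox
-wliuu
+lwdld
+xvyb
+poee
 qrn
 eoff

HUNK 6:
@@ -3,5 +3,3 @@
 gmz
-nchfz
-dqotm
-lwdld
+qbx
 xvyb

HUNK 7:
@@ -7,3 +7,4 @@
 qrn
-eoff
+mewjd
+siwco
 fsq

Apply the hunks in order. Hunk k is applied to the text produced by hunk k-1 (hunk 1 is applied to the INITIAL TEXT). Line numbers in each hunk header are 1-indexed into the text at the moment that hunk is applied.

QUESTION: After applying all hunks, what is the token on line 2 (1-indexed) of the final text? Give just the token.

Answer: oah

Derivation:
Hunk 1: at line 1 remove [skriz,mxy,iptp] add [yonwj] -> 9 lines: ssnt oah yonwj rdc qvdlt uma qrn eoff fsq
Hunk 2: at line 1 remove [yonwj,rdc,qvdlt] add [xqu,fhuc] -> 8 lines: ssnt oah xqu fhuc uma qrn eoff fsq
Hunk 3: at line 1 remove [xqu] add [gmz,nchfz,mbw] -> 10 lines: ssnt oah gmz nchfz mbw fhuc uma qrn eoff fsq
Hunk 4: at line 3 remove [mbw,fhuc,uma] add [dqotm,gox,wliuu] -> 10 lines: ssnt oah gmz nchfz dqotm gox wliuu qrn eoff fsq
Hunk 5: at line 4 remove [gox,wliuu] add [lwdld,xvyb,poee] -> 11 lines: ssnt oah gmz nchfz dqotm lwdld xvyb poee qrn eoff fsq
Hunk 6: at line 3 remove [nchfz,dqotm,lwdld] add [qbx] -> 9 lines: ssnt oah gmz qbx xvyb poee qrn eoff fsq
Hunk 7: at line 7 remove [eoff] add [mewjd,siwco] -> 10 lines: ssnt oah gmz qbx xvyb poee qrn mewjd siwco fsq
Final line 2: oah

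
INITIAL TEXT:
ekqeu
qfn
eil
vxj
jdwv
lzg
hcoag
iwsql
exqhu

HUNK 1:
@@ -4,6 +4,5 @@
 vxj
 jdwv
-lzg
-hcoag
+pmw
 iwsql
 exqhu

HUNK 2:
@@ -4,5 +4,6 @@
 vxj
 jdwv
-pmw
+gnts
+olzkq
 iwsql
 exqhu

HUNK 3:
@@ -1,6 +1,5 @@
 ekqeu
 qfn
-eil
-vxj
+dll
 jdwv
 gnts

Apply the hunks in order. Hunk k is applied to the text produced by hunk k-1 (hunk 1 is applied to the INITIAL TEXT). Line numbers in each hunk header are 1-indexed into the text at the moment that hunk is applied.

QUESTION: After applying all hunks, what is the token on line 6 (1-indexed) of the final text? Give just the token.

Hunk 1: at line 4 remove [lzg,hcoag] add [pmw] -> 8 lines: ekqeu qfn eil vxj jdwv pmw iwsql exqhu
Hunk 2: at line 4 remove [pmw] add [gnts,olzkq] -> 9 lines: ekqeu qfn eil vxj jdwv gnts olzkq iwsql exqhu
Hunk 3: at line 1 remove [eil,vxj] add [dll] -> 8 lines: ekqeu qfn dll jdwv gnts olzkq iwsql exqhu
Final line 6: olzkq

Answer: olzkq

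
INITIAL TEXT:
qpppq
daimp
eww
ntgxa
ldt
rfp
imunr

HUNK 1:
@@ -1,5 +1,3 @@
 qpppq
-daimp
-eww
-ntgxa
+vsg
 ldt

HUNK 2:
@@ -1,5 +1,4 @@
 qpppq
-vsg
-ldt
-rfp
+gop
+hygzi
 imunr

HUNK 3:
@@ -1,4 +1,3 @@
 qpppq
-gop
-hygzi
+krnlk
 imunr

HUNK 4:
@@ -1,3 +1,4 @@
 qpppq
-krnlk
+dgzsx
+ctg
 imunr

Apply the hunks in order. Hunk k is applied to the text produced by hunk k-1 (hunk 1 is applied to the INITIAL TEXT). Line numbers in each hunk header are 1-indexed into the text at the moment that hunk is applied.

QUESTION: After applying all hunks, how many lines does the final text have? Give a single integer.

Answer: 4

Derivation:
Hunk 1: at line 1 remove [daimp,eww,ntgxa] add [vsg] -> 5 lines: qpppq vsg ldt rfp imunr
Hunk 2: at line 1 remove [vsg,ldt,rfp] add [gop,hygzi] -> 4 lines: qpppq gop hygzi imunr
Hunk 3: at line 1 remove [gop,hygzi] add [krnlk] -> 3 lines: qpppq krnlk imunr
Hunk 4: at line 1 remove [krnlk] add [dgzsx,ctg] -> 4 lines: qpppq dgzsx ctg imunr
Final line count: 4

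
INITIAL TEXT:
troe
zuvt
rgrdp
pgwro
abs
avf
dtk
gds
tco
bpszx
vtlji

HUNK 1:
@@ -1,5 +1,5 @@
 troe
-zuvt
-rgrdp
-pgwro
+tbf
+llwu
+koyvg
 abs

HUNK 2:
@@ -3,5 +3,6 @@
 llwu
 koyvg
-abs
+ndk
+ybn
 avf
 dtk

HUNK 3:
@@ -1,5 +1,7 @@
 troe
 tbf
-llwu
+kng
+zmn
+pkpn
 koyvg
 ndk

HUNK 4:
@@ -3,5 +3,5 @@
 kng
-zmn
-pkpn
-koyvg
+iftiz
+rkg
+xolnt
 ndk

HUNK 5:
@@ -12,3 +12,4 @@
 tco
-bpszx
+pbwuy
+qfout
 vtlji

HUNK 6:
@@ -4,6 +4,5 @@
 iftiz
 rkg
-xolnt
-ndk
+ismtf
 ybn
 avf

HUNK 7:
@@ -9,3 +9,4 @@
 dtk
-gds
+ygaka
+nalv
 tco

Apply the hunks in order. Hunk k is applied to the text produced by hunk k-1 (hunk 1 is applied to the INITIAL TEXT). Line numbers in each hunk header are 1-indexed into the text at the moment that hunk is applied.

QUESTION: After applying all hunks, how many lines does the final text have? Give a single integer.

Hunk 1: at line 1 remove [zuvt,rgrdp,pgwro] add [tbf,llwu,koyvg] -> 11 lines: troe tbf llwu koyvg abs avf dtk gds tco bpszx vtlji
Hunk 2: at line 3 remove [abs] add [ndk,ybn] -> 12 lines: troe tbf llwu koyvg ndk ybn avf dtk gds tco bpszx vtlji
Hunk 3: at line 1 remove [llwu] add [kng,zmn,pkpn] -> 14 lines: troe tbf kng zmn pkpn koyvg ndk ybn avf dtk gds tco bpszx vtlji
Hunk 4: at line 3 remove [zmn,pkpn,koyvg] add [iftiz,rkg,xolnt] -> 14 lines: troe tbf kng iftiz rkg xolnt ndk ybn avf dtk gds tco bpszx vtlji
Hunk 5: at line 12 remove [bpszx] add [pbwuy,qfout] -> 15 lines: troe tbf kng iftiz rkg xolnt ndk ybn avf dtk gds tco pbwuy qfout vtlji
Hunk 6: at line 4 remove [xolnt,ndk] add [ismtf] -> 14 lines: troe tbf kng iftiz rkg ismtf ybn avf dtk gds tco pbwuy qfout vtlji
Hunk 7: at line 9 remove [gds] add [ygaka,nalv] -> 15 lines: troe tbf kng iftiz rkg ismtf ybn avf dtk ygaka nalv tco pbwuy qfout vtlji
Final line count: 15

Answer: 15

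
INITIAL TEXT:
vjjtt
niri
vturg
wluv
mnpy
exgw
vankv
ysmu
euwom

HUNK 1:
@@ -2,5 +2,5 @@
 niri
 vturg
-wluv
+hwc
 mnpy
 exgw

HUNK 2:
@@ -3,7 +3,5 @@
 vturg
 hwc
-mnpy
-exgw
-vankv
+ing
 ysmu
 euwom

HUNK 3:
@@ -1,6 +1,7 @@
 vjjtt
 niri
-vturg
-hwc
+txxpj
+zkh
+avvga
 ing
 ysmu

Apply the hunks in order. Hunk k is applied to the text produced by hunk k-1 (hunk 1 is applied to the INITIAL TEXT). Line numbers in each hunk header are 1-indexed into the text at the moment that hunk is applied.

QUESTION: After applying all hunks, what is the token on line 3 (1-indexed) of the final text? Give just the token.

Answer: txxpj

Derivation:
Hunk 1: at line 2 remove [wluv] add [hwc] -> 9 lines: vjjtt niri vturg hwc mnpy exgw vankv ysmu euwom
Hunk 2: at line 3 remove [mnpy,exgw,vankv] add [ing] -> 7 lines: vjjtt niri vturg hwc ing ysmu euwom
Hunk 3: at line 1 remove [vturg,hwc] add [txxpj,zkh,avvga] -> 8 lines: vjjtt niri txxpj zkh avvga ing ysmu euwom
Final line 3: txxpj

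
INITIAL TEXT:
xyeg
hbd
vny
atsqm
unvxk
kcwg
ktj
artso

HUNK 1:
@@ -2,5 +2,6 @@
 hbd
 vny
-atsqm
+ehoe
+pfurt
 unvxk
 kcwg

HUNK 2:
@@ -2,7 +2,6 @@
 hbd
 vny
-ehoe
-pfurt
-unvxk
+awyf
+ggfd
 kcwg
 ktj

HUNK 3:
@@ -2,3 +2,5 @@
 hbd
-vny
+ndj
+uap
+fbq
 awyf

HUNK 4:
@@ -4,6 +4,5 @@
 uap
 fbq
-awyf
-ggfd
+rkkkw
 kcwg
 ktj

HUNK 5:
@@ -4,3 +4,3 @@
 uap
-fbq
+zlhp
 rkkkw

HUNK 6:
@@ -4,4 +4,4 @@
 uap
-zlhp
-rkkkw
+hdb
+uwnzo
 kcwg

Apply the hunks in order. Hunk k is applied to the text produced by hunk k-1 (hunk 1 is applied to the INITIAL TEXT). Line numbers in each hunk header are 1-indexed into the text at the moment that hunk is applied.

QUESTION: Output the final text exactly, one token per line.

Answer: xyeg
hbd
ndj
uap
hdb
uwnzo
kcwg
ktj
artso

Derivation:
Hunk 1: at line 2 remove [atsqm] add [ehoe,pfurt] -> 9 lines: xyeg hbd vny ehoe pfurt unvxk kcwg ktj artso
Hunk 2: at line 2 remove [ehoe,pfurt,unvxk] add [awyf,ggfd] -> 8 lines: xyeg hbd vny awyf ggfd kcwg ktj artso
Hunk 3: at line 2 remove [vny] add [ndj,uap,fbq] -> 10 lines: xyeg hbd ndj uap fbq awyf ggfd kcwg ktj artso
Hunk 4: at line 4 remove [awyf,ggfd] add [rkkkw] -> 9 lines: xyeg hbd ndj uap fbq rkkkw kcwg ktj artso
Hunk 5: at line 4 remove [fbq] add [zlhp] -> 9 lines: xyeg hbd ndj uap zlhp rkkkw kcwg ktj artso
Hunk 6: at line 4 remove [zlhp,rkkkw] add [hdb,uwnzo] -> 9 lines: xyeg hbd ndj uap hdb uwnzo kcwg ktj artso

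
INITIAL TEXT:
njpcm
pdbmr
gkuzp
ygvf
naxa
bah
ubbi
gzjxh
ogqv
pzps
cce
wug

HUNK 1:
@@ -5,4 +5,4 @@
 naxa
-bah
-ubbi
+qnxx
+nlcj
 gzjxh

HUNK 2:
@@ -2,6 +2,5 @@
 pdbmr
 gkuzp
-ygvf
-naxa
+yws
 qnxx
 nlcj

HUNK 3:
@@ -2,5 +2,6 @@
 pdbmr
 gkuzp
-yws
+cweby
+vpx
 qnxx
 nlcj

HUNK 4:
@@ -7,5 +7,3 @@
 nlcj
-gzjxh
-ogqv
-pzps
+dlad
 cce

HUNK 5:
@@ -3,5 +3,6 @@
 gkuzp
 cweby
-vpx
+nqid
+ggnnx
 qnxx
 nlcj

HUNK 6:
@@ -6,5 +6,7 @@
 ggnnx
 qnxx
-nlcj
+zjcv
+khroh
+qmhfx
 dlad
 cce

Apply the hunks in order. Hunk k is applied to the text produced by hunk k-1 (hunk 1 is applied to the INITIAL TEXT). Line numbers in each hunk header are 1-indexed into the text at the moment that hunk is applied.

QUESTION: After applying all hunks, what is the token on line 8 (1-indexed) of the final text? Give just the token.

Answer: zjcv

Derivation:
Hunk 1: at line 5 remove [bah,ubbi] add [qnxx,nlcj] -> 12 lines: njpcm pdbmr gkuzp ygvf naxa qnxx nlcj gzjxh ogqv pzps cce wug
Hunk 2: at line 2 remove [ygvf,naxa] add [yws] -> 11 lines: njpcm pdbmr gkuzp yws qnxx nlcj gzjxh ogqv pzps cce wug
Hunk 3: at line 2 remove [yws] add [cweby,vpx] -> 12 lines: njpcm pdbmr gkuzp cweby vpx qnxx nlcj gzjxh ogqv pzps cce wug
Hunk 4: at line 7 remove [gzjxh,ogqv,pzps] add [dlad] -> 10 lines: njpcm pdbmr gkuzp cweby vpx qnxx nlcj dlad cce wug
Hunk 5: at line 3 remove [vpx] add [nqid,ggnnx] -> 11 lines: njpcm pdbmr gkuzp cweby nqid ggnnx qnxx nlcj dlad cce wug
Hunk 6: at line 6 remove [nlcj] add [zjcv,khroh,qmhfx] -> 13 lines: njpcm pdbmr gkuzp cweby nqid ggnnx qnxx zjcv khroh qmhfx dlad cce wug
Final line 8: zjcv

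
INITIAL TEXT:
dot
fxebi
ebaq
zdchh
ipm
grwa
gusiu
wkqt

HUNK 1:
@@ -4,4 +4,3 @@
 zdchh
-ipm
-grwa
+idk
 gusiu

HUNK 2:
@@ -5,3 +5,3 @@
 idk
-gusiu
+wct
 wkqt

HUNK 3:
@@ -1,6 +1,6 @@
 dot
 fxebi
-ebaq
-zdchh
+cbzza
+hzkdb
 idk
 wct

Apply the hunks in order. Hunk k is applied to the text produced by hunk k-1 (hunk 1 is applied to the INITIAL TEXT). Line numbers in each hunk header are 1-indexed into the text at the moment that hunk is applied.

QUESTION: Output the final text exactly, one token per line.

Answer: dot
fxebi
cbzza
hzkdb
idk
wct
wkqt

Derivation:
Hunk 1: at line 4 remove [ipm,grwa] add [idk] -> 7 lines: dot fxebi ebaq zdchh idk gusiu wkqt
Hunk 2: at line 5 remove [gusiu] add [wct] -> 7 lines: dot fxebi ebaq zdchh idk wct wkqt
Hunk 3: at line 1 remove [ebaq,zdchh] add [cbzza,hzkdb] -> 7 lines: dot fxebi cbzza hzkdb idk wct wkqt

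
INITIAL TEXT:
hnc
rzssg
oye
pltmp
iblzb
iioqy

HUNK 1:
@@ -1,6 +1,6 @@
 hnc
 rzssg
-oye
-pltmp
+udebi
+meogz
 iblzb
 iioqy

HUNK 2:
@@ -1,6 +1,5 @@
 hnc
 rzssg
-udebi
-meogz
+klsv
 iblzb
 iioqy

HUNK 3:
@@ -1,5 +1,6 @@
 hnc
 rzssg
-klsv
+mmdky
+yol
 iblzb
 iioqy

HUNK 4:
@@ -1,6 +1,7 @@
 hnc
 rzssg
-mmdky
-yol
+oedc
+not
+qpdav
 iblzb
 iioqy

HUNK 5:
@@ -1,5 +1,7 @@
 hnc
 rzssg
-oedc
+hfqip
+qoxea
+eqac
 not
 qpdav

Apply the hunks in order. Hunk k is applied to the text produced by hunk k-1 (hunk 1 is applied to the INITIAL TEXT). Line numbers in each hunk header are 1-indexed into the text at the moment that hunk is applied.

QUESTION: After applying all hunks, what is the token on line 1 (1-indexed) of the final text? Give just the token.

Hunk 1: at line 1 remove [oye,pltmp] add [udebi,meogz] -> 6 lines: hnc rzssg udebi meogz iblzb iioqy
Hunk 2: at line 1 remove [udebi,meogz] add [klsv] -> 5 lines: hnc rzssg klsv iblzb iioqy
Hunk 3: at line 1 remove [klsv] add [mmdky,yol] -> 6 lines: hnc rzssg mmdky yol iblzb iioqy
Hunk 4: at line 1 remove [mmdky,yol] add [oedc,not,qpdav] -> 7 lines: hnc rzssg oedc not qpdav iblzb iioqy
Hunk 5: at line 1 remove [oedc] add [hfqip,qoxea,eqac] -> 9 lines: hnc rzssg hfqip qoxea eqac not qpdav iblzb iioqy
Final line 1: hnc

Answer: hnc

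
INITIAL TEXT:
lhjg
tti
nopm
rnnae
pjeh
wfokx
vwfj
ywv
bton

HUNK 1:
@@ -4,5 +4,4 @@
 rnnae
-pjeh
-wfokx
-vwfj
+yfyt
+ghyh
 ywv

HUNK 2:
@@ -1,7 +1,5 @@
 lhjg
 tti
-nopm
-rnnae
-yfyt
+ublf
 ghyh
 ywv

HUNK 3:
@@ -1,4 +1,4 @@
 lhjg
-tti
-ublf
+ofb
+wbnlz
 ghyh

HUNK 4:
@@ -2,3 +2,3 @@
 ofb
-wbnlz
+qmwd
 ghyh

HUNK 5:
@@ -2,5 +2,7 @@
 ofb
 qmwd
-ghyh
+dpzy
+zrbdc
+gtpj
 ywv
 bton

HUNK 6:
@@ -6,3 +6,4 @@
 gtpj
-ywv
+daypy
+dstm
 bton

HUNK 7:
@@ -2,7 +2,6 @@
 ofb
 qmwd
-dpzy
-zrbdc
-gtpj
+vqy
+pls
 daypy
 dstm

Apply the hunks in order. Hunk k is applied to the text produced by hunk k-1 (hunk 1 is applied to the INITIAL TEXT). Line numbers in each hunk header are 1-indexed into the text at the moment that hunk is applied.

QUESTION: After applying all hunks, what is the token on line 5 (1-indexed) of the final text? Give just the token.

Hunk 1: at line 4 remove [pjeh,wfokx,vwfj] add [yfyt,ghyh] -> 8 lines: lhjg tti nopm rnnae yfyt ghyh ywv bton
Hunk 2: at line 1 remove [nopm,rnnae,yfyt] add [ublf] -> 6 lines: lhjg tti ublf ghyh ywv bton
Hunk 3: at line 1 remove [tti,ublf] add [ofb,wbnlz] -> 6 lines: lhjg ofb wbnlz ghyh ywv bton
Hunk 4: at line 2 remove [wbnlz] add [qmwd] -> 6 lines: lhjg ofb qmwd ghyh ywv bton
Hunk 5: at line 2 remove [ghyh] add [dpzy,zrbdc,gtpj] -> 8 lines: lhjg ofb qmwd dpzy zrbdc gtpj ywv bton
Hunk 6: at line 6 remove [ywv] add [daypy,dstm] -> 9 lines: lhjg ofb qmwd dpzy zrbdc gtpj daypy dstm bton
Hunk 7: at line 2 remove [dpzy,zrbdc,gtpj] add [vqy,pls] -> 8 lines: lhjg ofb qmwd vqy pls daypy dstm bton
Final line 5: pls

Answer: pls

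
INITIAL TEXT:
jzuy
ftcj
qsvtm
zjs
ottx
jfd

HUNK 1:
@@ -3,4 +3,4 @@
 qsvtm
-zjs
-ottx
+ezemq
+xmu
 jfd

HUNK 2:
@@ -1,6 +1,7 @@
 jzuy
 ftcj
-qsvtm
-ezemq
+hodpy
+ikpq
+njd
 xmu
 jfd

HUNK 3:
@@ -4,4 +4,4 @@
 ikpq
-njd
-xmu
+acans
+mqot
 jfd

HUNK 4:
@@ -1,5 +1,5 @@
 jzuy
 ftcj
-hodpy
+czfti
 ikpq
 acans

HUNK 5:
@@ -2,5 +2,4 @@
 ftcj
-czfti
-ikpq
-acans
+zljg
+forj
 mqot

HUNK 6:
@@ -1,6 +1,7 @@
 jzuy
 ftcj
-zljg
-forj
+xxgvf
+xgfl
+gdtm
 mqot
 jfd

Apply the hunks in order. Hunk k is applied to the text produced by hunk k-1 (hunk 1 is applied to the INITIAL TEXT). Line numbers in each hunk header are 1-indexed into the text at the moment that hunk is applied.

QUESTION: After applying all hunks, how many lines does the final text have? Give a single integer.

Answer: 7

Derivation:
Hunk 1: at line 3 remove [zjs,ottx] add [ezemq,xmu] -> 6 lines: jzuy ftcj qsvtm ezemq xmu jfd
Hunk 2: at line 1 remove [qsvtm,ezemq] add [hodpy,ikpq,njd] -> 7 lines: jzuy ftcj hodpy ikpq njd xmu jfd
Hunk 3: at line 4 remove [njd,xmu] add [acans,mqot] -> 7 lines: jzuy ftcj hodpy ikpq acans mqot jfd
Hunk 4: at line 1 remove [hodpy] add [czfti] -> 7 lines: jzuy ftcj czfti ikpq acans mqot jfd
Hunk 5: at line 2 remove [czfti,ikpq,acans] add [zljg,forj] -> 6 lines: jzuy ftcj zljg forj mqot jfd
Hunk 6: at line 1 remove [zljg,forj] add [xxgvf,xgfl,gdtm] -> 7 lines: jzuy ftcj xxgvf xgfl gdtm mqot jfd
Final line count: 7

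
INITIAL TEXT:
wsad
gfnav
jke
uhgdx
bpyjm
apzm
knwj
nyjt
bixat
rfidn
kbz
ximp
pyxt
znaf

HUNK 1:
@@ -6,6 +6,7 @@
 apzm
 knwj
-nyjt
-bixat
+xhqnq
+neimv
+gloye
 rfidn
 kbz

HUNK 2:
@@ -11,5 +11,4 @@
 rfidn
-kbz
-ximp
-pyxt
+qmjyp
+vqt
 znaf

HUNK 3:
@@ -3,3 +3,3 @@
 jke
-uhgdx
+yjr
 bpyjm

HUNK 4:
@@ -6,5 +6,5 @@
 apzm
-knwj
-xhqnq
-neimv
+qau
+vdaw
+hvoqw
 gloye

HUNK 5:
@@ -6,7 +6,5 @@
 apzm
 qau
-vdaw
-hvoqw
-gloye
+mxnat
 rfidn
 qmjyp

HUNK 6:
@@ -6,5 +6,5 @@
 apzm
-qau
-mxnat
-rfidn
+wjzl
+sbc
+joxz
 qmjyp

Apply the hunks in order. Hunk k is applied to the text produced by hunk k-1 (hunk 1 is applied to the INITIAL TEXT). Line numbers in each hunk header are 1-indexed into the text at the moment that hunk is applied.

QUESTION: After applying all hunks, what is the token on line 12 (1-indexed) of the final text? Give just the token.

Hunk 1: at line 6 remove [nyjt,bixat] add [xhqnq,neimv,gloye] -> 15 lines: wsad gfnav jke uhgdx bpyjm apzm knwj xhqnq neimv gloye rfidn kbz ximp pyxt znaf
Hunk 2: at line 11 remove [kbz,ximp,pyxt] add [qmjyp,vqt] -> 14 lines: wsad gfnav jke uhgdx bpyjm apzm knwj xhqnq neimv gloye rfidn qmjyp vqt znaf
Hunk 3: at line 3 remove [uhgdx] add [yjr] -> 14 lines: wsad gfnav jke yjr bpyjm apzm knwj xhqnq neimv gloye rfidn qmjyp vqt znaf
Hunk 4: at line 6 remove [knwj,xhqnq,neimv] add [qau,vdaw,hvoqw] -> 14 lines: wsad gfnav jke yjr bpyjm apzm qau vdaw hvoqw gloye rfidn qmjyp vqt znaf
Hunk 5: at line 6 remove [vdaw,hvoqw,gloye] add [mxnat] -> 12 lines: wsad gfnav jke yjr bpyjm apzm qau mxnat rfidn qmjyp vqt znaf
Hunk 6: at line 6 remove [qau,mxnat,rfidn] add [wjzl,sbc,joxz] -> 12 lines: wsad gfnav jke yjr bpyjm apzm wjzl sbc joxz qmjyp vqt znaf
Final line 12: znaf

Answer: znaf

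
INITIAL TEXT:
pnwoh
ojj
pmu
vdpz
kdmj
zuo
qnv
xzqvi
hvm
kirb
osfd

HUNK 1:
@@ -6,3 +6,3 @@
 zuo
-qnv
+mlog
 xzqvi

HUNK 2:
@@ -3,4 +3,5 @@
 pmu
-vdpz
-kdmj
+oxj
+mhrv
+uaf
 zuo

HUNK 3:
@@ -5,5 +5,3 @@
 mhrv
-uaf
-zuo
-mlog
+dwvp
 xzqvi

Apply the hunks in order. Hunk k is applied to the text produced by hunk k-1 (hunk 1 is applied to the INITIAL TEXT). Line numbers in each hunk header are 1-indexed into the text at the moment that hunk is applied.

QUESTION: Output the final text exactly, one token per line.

Answer: pnwoh
ojj
pmu
oxj
mhrv
dwvp
xzqvi
hvm
kirb
osfd

Derivation:
Hunk 1: at line 6 remove [qnv] add [mlog] -> 11 lines: pnwoh ojj pmu vdpz kdmj zuo mlog xzqvi hvm kirb osfd
Hunk 2: at line 3 remove [vdpz,kdmj] add [oxj,mhrv,uaf] -> 12 lines: pnwoh ojj pmu oxj mhrv uaf zuo mlog xzqvi hvm kirb osfd
Hunk 3: at line 5 remove [uaf,zuo,mlog] add [dwvp] -> 10 lines: pnwoh ojj pmu oxj mhrv dwvp xzqvi hvm kirb osfd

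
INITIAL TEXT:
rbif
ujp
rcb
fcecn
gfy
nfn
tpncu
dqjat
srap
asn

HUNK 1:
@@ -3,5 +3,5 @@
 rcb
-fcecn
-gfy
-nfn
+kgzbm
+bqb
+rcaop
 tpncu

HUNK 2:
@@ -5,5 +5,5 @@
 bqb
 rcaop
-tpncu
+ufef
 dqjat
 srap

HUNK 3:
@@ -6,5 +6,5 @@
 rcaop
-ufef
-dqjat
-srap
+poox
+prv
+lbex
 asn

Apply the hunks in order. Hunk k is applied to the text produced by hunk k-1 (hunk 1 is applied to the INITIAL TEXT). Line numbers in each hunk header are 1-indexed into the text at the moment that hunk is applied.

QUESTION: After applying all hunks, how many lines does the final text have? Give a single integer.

Hunk 1: at line 3 remove [fcecn,gfy,nfn] add [kgzbm,bqb,rcaop] -> 10 lines: rbif ujp rcb kgzbm bqb rcaop tpncu dqjat srap asn
Hunk 2: at line 5 remove [tpncu] add [ufef] -> 10 lines: rbif ujp rcb kgzbm bqb rcaop ufef dqjat srap asn
Hunk 3: at line 6 remove [ufef,dqjat,srap] add [poox,prv,lbex] -> 10 lines: rbif ujp rcb kgzbm bqb rcaop poox prv lbex asn
Final line count: 10

Answer: 10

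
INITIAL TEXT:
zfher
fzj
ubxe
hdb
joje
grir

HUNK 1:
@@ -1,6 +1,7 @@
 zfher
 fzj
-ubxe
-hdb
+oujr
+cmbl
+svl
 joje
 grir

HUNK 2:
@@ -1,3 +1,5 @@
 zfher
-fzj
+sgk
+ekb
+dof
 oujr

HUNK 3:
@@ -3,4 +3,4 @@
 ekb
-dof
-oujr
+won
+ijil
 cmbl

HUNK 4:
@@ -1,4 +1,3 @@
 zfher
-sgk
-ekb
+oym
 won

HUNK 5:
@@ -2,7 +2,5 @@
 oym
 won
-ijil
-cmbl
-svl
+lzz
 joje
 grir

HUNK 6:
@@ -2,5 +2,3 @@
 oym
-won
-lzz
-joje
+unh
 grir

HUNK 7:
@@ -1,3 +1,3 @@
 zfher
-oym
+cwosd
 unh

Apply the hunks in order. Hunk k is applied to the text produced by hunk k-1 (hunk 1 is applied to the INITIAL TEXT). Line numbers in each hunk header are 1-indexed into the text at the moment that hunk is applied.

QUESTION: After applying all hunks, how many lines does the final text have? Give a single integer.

Answer: 4

Derivation:
Hunk 1: at line 1 remove [ubxe,hdb] add [oujr,cmbl,svl] -> 7 lines: zfher fzj oujr cmbl svl joje grir
Hunk 2: at line 1 remove [fzj] add [sgk,ekb,dof] -> 9 lines: zfher sgk ekb dof oujr cmbl svl joje grir
Hunk 3: at line 3 remove [dof,oujr] add [won,ijil] -> 9 lines: zfher sgk ekb won ijil cmbl svl joje grir
Hunk 4: at line 1 remove [sgk,ekb] add [oym] -> 8 lines: zfher oym won ijil cmbl svl joje grir
Hunk 5: at line 2 remove [ijil,cmbl,svl] add [lzz] -> 6 lines: zfher oym won lzz joje grir
Hunk 6: at line 2 remove [won,lzz,joje] add [unh] -> 4 lines: zfher oym unh grir
Hunk 7: at line 1 remove [oym] add [cwosd] -> 4 lines: zfher cwosd unh grir
Final line count: 4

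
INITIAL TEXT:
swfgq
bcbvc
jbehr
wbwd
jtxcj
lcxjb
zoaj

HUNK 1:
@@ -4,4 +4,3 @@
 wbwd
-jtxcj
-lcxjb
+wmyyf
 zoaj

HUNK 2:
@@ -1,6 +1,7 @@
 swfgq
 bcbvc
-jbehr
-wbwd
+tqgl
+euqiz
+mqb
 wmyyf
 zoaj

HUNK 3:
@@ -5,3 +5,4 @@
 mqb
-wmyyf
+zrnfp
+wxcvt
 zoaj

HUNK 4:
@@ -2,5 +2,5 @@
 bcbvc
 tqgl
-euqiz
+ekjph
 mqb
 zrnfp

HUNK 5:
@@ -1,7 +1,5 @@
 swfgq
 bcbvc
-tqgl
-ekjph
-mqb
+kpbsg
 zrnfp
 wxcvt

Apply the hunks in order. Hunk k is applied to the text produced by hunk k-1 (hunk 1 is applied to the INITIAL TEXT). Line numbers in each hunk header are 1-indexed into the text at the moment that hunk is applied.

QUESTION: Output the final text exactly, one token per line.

Answer: swfgq
bcbvc
kpbsg
zrnfp
wxcvt
zoaj

Derivation:
Hunk 1: at line 4 remove [jtxcj,lcxjb] add [wmyyf] -> 6 lines: swfgq bcbvc jbehr wbwd wmyyf zoaj
Hunk 2: at line 1 remove [jbehr,wbwd] add [tqgl,euqiz,mqb] -> 7 lines: swfgq bcbvc tqgl euqiz mqb wmyyf zoaj
Hunk 3: at line 5 remove [wmyyf] add [zrnfp,wxcvt] -> 8 lines: swfgq bcbvc tqgl euqiz mqb zrnfp wxcvt zoaj
Hunk 4: at line 2 remove [euqiz] add [ekjph] -> 8 lines: swfgq bcbvc tqgl ekjph mqb zrnfp wxcvt zoaj
Hunk 5: at line 1 remove [tqgl,ekjph,mqb] add [kpbsg] -> 6 lines: swfgq bcbvc kpbsg zrnfp wxcvt zoaj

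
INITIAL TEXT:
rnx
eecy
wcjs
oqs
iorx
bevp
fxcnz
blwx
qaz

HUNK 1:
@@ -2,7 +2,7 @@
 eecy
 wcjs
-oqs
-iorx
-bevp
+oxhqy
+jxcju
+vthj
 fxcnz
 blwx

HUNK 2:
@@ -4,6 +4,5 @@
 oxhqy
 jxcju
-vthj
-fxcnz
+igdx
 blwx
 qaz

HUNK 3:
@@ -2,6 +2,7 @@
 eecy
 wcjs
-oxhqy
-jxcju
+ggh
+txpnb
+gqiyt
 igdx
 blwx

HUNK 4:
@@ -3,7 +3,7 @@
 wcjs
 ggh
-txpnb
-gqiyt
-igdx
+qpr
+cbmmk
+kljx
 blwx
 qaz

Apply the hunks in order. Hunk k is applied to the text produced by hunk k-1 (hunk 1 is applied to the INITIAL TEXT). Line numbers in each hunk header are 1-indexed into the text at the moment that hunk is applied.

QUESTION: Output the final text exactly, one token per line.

Answer: rnx
eecy
wcjs
ggh
qpr
cbmmk
kljx
blwx
qaz

Derivation:
Hunk 1: at line 2 remove [oqs,iorx,bevp] add [oxhqy,jxcju,vthj] -> 9 lines: rnx eecy wcjs oxhqy jxcju vthj fxcnz blwx qaz
Hunk 2: at line 4 remove [vthj,fxcnz] add [igdx] -> 8 lines: rnx eecy wcjs oxhqy jxcju igdx blwx qaz
Hunk 3: at line 2 remove [oxhqy,jxcju] add [ggh,txpnb,gqiyt] -> 9 lines: rnx eecy wcjs ggh txpnb gqiyt igdx blwx qaz
Hunk 4: at line 3 remove [txpnb,gqiyt,igdx] add [qpr,cbmmk,kljx] -> 9 lines: rnx eecy wcjs ggh qpr cbmmk kljx blwx qaz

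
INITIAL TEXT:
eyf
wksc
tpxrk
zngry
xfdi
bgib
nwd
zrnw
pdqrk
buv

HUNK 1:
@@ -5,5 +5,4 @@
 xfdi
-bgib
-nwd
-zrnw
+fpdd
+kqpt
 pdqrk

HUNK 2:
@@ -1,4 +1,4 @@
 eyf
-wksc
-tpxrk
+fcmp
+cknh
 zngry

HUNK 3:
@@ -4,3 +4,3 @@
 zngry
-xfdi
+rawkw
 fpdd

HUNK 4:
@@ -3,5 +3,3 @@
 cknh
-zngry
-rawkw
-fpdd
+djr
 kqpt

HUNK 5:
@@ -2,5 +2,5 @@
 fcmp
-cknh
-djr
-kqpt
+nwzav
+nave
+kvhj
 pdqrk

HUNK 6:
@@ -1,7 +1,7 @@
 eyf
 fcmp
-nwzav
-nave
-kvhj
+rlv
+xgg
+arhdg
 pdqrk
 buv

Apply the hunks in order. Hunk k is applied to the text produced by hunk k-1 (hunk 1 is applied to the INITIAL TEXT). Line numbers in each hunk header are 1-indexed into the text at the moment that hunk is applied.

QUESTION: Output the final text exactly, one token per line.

Hunk 1: at line 5 remove [bgib,nwd,zrnw] add [fpdd,kqpt] -> 9 lines: eyf wksc tpxrk zngry xfdi fpdd kqpt pdqrk buv
Hunk 2: at line 1 remove [wksc,tpxrk] add [fcmp,cknh] -> 9 lines: eyf fcmp cknh zngry xfdi fpdd kqpt pdqrk buv
Hunk 3: at line 4 remove [xfdi] add [rawkw] -> 9 lines: eyf fcmp cknh zngry rawkw fpdd kqpt pdqrk buv
Hunk 4: at line 3 remove [zngry,rawkw,fpdd] add [djr] -> 7 lines: eyf fcmp cknh djr kqpt pdqrk buv
Hunk 5: at line 2 remove [cknh,djr,kqpt] add [nwzav,nave,kvhj] -> 7 lines: eyf fcmp nwzav nave kvhj pdqrk buv
Hunk 6: at line 1 remove [nwzav,nave,kvhj] add [rlv,xgg,arhdg] -> 7 lines: eyf fcmp rlv xgg arhdg pdqrk buv

Answer: eyf
fcmp
rlv
xgg
arhdg
pdqrk
buv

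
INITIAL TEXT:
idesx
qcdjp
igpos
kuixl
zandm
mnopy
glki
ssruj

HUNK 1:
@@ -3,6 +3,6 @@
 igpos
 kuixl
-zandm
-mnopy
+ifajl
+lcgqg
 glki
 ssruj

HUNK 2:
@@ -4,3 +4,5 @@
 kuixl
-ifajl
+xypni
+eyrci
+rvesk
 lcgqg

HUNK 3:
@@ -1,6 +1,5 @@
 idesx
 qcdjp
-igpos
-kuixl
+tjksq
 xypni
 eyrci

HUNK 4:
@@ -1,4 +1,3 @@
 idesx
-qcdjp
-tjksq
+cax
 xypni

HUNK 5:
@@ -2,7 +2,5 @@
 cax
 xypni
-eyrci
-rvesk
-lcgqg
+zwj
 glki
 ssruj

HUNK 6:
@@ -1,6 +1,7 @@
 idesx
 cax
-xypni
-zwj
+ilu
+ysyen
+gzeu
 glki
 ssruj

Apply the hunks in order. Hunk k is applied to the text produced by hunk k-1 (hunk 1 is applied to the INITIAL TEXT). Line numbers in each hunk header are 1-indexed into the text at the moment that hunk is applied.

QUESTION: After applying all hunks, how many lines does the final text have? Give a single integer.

Hunk 1: at line 3 remove [zandm,mnopy] add [ifajl,lcgqg] -> 8 lines: idesx qcdjp igpos kuixl ifajl lcgqg glki ssruj
Hunk 2: at line 4 remove [ifajl] add [xypni,eyrci,rvesk] -> 10 lines: idesx qcdjp igpos kuixl xypni eyrci rvesk lcgqg glki ssruj
Hunk 3: at line 1 remove [igpos,kuixl] add [tjksq] -> 9 lines: idesx qcdjp tjksq xypni eyrci rvesk lcgqg glki ssruj
Hunk 4: at line 1 remove [qcdjp,tjksq] add [cax] -> 8 lines: idesx cax xypni eyrci rvesk lcgqg glki ssruj
Hunk 5: at line 2 remove [eyrci,rvesk,lcgqg] add [zwj] -> 6 lines: idesx cax xypni zwj glki ssruj
Hunk 6: at line 1 remove [xypni,zwj] add [ilu,ysyen,gzeu] -> 7 lines: idesx cax ilu ysyen gzeu glki ssruj
Final line count: 7

Answer: 7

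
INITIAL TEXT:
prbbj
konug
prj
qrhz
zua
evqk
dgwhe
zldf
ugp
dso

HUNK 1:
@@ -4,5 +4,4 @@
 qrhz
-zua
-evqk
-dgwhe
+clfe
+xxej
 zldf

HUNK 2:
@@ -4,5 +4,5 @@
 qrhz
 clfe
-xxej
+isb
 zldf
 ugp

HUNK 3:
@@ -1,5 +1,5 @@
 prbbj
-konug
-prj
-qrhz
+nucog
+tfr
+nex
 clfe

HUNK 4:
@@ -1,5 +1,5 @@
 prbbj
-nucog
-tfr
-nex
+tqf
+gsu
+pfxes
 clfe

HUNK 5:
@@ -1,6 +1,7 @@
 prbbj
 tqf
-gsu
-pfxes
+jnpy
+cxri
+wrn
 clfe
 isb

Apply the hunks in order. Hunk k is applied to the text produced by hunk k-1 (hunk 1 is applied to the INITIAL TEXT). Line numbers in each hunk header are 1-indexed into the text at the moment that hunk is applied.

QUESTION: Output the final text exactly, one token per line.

Hunk 1: at line 4 remove [zua,evqk,dgwhe] add [clfe,xxej] -> 9 lines: prbbj konug prj qrhz clfe xxej zldf ugp dso
Hunk 2: at line 4 remove [xxej] add [isb] -> 9 lines: prbbj konug prj qrhz clfe isb zldf ugp dso
Hunk 3: at line 1 remove [konug,prj,qrhz] add [nucog,tfr,nex] -> 9 lines: prbbj nucog tfr nex clfe isb zldf ugp dso
Hunk 4: at line 1 remove [nucog,tfr,nex] add [tqf,gsu,pfxes] -> 9 lines: prbbj tqf gsu pfxes clfe isb zldf ugp dso
Hunk 5: at line 1 remove [gsu,pfxes] add [jnpy,cxri,wrn] -> 10 lines: prbbj tqf jnpy cxri wrn clfe isb zldf ugp dso

Answer: prbbj
tqf
jnpy
cxri
wrn
clfe
isb
zldf
ugp
dso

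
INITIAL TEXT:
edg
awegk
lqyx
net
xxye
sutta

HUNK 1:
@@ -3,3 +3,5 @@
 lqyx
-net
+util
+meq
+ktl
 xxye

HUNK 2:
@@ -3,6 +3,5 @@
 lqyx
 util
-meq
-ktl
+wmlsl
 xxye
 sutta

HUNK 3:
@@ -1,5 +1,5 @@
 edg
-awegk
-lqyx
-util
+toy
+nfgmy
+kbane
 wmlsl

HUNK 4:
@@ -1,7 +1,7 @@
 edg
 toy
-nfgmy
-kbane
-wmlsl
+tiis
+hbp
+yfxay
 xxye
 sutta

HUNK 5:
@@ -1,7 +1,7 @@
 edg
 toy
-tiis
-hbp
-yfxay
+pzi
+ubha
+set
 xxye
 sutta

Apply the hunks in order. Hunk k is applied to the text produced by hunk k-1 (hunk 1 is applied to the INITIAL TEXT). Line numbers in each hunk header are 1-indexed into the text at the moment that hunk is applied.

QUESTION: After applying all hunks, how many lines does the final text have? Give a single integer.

Answer: 7

Derivation:
Hunk 1: at line 3 remove [net] add [util,meq,ktl] -> 8 lines: edg awegk lqyx util meq ktl xxye sutta
Hunk 2: at line 3 remove [meq,ktl] add [wmlsl] -> 7 lines: edg awegk lqyx util wmlsl xxye sutta
Hunk 3: at line 1 remove [awegk,lqyx,util] add [toy,nfgmy,kbane] -> 7 lines: edg toy nfgmy kbane wmlsl xxye sutta
Hunk 4: at line 1 remove [nfgmy,kbane,wmlsl] add [tiis,hbp,yfxay] -> 7 lines: edg toy tiis hbp yfxay xxye sutta
Hunk 5: at line 1 remove [tiis,hbp,yfxay] add [pzi,ubha,set] -> 7 lines: edg toy pzi ubha set xxye sutta
Final line count: 7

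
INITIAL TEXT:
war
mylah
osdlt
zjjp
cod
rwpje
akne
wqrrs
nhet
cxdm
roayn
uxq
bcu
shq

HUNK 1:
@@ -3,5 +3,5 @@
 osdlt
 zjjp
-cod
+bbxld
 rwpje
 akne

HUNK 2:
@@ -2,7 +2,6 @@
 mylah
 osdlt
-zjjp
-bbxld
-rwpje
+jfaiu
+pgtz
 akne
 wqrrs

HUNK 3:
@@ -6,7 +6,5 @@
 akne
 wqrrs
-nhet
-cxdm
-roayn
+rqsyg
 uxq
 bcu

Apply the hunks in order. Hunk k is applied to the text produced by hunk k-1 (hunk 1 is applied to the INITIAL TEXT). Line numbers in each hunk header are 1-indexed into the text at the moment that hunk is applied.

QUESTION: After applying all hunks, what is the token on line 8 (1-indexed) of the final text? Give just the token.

Hunk 1: at line 3 remove [cod] add [bbxld] -> 14 lines: war mylah osdlt zjjp bbxld rwpje akne wqrrs nhet cxdm roayn uxq bcu shq
Hunk 2: at line 2 remove [zjjp,bbxld,rwpje] add [jfaiu,pgtz] -> 13 lines: war mylah osdlt jfaiu pgtz akne wqrrs nhet cxdm roayn uxq bcu shq
Hunk 3: at line 6 remove [nhet,cxdm,roayn] add [rqsyg] -> 11 lines: war mylah osdlt jfaiu pgtz akne wqrrs rqsyg uxq bcu shq
Final line 8: rqsyg

Answer: rqsyg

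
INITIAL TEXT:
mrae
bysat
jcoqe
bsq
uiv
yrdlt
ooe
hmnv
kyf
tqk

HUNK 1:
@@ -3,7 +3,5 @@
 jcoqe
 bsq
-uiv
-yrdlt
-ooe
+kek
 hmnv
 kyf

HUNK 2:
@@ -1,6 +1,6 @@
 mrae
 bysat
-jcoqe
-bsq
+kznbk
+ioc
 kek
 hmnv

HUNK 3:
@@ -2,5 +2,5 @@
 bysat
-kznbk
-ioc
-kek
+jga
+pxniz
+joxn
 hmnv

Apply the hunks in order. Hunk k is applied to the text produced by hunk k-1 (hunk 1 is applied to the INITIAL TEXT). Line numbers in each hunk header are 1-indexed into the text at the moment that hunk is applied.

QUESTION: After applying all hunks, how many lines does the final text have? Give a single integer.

Answer: 8

Derivation:
Hunk 1: at line 3 remove [uiv,yrdlt,ooe] add [kek] -> 8 lines: mrae bysat jcoqe bsq kek hmnv kyf tqk
Hunk 2: at line 1 remove [jcoqe,bsq] add [kznbk,ioc] -> 8 lines: mrae bysat kznbk ioc kek hmnv kyf tqk
Hunk 3: at line 2 remove [kznbk,ioc,kek] add [jga,pxniz,joxn] -> 8 lines: mrae bysat jga pxniz joxn hmnv kyf tqk
Final line count: 8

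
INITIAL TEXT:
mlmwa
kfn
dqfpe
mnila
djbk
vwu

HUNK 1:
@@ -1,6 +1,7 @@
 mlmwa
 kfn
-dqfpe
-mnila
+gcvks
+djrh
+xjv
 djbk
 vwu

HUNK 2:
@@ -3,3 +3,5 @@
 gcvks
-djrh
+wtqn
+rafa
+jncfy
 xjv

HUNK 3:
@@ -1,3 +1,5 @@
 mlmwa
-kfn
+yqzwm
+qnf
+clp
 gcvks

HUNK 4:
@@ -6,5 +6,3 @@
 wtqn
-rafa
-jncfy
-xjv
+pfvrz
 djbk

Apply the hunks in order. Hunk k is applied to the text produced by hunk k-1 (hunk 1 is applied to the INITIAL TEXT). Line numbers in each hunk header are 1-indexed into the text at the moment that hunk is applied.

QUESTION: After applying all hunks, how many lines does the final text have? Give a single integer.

Hunk 1: at line 1 remove [dqfpe,mnila] add [gcvks,djrh,xjv] -> 7 lines: mlmwa kfn gcvks djrh xjv djbk vwu
Hunk 2: at line 3 remove [djrh] add [wtqn,rafa,jncfy] -> 9 lines: mlmwa kfn gcvks wtqn rafa jncfy xjv djbk vwu
Hunk 3: at line 1 remove [kfn] add [yqzwm,qnf,clp] -> 11 lines: mlmwa yqzwm qnf clp gcvks wtqn rafa jncfy xjv djbk vwu
Hunk 4: at line 6 remove [rafa,jncfy,xjv] add [pfvrz] -> 9 lines: mlmwa yqzwm qnf clp gcvks wtqn pfvrz djbk vwu
Final line count: 9

Answer: 9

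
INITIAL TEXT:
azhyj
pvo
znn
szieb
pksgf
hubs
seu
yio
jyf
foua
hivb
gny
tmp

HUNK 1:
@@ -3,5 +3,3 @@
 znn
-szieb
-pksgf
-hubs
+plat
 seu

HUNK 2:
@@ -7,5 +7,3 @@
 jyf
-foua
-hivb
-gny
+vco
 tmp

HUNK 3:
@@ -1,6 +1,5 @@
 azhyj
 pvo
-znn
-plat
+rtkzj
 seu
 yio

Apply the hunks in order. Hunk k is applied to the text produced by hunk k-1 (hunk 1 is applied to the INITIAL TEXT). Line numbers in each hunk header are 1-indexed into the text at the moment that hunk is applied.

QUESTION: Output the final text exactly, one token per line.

Answer: azhyj
pvo
rtkzj
seu
yio
jyf
vco
tmp

Derivation:
Hunk 1: at line 3 remove [szieb,pksgf,hubs] add [plat] -> 11 lines: azhyj pvo znn plat seu yio jyf foua hivb gny tmp
Hunk 2: at line 7 remove [foua,hivb,gny] add [vco] -> 9 lines: azhyj pvo znn plat seu yio jyf vco tmp
Hunk 3: at line 1 remove [znn,plat] add [rtkzj] -> 8 lines: azhyj pvo rtkzj seu yio jyf vco tmp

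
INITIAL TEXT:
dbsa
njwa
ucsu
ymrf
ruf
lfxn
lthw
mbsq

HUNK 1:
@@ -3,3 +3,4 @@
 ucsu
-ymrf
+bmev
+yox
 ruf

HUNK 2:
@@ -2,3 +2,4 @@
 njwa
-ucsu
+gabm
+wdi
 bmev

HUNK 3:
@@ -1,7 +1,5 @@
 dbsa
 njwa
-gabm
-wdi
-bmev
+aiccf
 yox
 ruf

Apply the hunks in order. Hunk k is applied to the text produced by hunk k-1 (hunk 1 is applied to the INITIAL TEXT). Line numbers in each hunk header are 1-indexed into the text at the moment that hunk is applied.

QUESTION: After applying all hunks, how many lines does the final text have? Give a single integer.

Hunk 1: at line 3 remove [ymrf] add [bmev,yox] -> 9 lines: dbsa njwa ucsu bmev yox ruf lfxn lthw mbsq
Hunk 2: at line 2 remove [ucsu] add [gabm,wdi] -> 10 lines: dbsa njwa gabm wdi bmev yox ruf lfxn lthw mbsq
Hunk 3: at line 1 remove [gabm,wdi,bmev] add [aiccf] -> 8 lines: dbsa njwa aiccf yox ruf lfxn lthw mbsq
Final line count: 8

Answer: 8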